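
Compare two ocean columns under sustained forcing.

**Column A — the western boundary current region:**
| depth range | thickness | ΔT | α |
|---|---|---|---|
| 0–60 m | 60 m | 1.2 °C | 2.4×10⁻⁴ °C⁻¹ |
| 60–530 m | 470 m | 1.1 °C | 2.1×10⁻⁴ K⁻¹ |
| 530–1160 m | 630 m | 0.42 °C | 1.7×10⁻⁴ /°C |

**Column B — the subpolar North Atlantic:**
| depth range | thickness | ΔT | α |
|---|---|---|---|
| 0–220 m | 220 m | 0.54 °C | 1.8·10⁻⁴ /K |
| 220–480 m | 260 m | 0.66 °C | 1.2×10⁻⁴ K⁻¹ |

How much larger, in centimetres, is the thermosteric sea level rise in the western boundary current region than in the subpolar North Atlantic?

13 cm larger

A Layer 1: 1.2 × 2.4×10⁻⁴ × 60 = 0.01728 m
A 60–530 m: 2.1×10⁻⁴ × 470 × 1.1 = 0.10857 m
A 1.7×10⁻⁴ × 630 × 0.42 = 0.044982 m
A total: 0.170832 m
B Layer 1: 220 × 0.54 × 1.8×10⁻⁴ = 0.021384 m
B Layer 2: 260 × 1.2×10⁻⁴ × 0.66 = 0.020592 m
B total: 0.041976 m
Difference: 0.170832 − 0.041976 = 0.128856 m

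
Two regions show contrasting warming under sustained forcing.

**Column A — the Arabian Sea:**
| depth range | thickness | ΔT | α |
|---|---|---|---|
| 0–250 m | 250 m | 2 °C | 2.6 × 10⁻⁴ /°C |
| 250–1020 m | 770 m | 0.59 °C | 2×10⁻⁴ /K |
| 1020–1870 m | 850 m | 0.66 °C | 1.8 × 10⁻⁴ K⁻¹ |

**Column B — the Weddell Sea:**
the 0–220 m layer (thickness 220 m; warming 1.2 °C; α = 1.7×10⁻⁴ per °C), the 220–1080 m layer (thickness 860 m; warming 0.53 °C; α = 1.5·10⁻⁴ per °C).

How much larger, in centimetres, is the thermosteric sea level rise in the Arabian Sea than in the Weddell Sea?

A 0–250 m: 250 × 2.6×10⁻⁴ × 2 = 0.13000 m
A 250–1020 m: 770 × 2×10⁻⁴ × 0.59 = 0.09086 m
A 1020–1870 m: 850 × 0.66 × 1.8×10⁻⁴ = 0.10098 m
A total: 0.32184 m
B 0–220 m: 1.2 × 1.7×10⁻⁴ × 220 = 0.04488 m
B Layer 2: 1.5×10⁻⁴ × 0.53 × 860 = 0.06837 m
B total: 0.11325 m
Difference: 0.32184 − 0.11325 = 0.20859 m

Δh_A − Δh_B ≈ 21 cm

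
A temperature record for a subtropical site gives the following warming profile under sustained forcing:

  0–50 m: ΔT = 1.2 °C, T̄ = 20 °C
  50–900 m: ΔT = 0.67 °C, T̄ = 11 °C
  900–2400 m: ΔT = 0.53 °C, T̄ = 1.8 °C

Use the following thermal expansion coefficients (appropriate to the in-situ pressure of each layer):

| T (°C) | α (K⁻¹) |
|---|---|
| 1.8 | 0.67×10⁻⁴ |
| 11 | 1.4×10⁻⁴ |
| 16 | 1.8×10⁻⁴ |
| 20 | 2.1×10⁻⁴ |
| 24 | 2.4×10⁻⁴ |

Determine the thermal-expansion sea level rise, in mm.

Layer 1 at 20 °C → α = 2.1×10⁻⁴ K⁻¹
Layer 2 at 11 °C → α = 1.4×10⁻⁴ K⁻¹
Layer 3 at 1.8 °C → α = 0.67×10⁻⁴ K⁻¹
Layer 1: 1.2 × 50 × 2.1×10⁻⁴ = 0.01260 m
50–900 m: 850 × 0.67 × 1.4×10⁻⁴ = 0.07973 m
1500 × 0.67×10⁻⁴ × 0.53 = 0.053265 m
Δh = 0.01260 + 0.07973 + 0.053265 = 0.145595 m

about 150 mm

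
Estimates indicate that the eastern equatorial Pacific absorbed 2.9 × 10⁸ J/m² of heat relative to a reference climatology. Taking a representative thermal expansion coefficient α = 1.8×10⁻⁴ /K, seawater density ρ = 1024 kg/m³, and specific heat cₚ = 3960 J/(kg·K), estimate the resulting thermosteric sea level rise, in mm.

about 12.9 mm

Δh = αQ/(ρcₚ) = 1.8×10⁻⁴ × 2.9×10⁸ / (1024 × 3960) ≈ 0.012873 m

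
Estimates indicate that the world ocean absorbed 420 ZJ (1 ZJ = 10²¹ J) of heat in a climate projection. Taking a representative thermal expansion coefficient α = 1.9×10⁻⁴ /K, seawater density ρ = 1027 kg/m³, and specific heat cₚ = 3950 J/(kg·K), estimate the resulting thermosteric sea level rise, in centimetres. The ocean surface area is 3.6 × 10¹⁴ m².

Per unit area: Q = 420×10²¹ / (3.6×10¹⁴) ≈ 1.167×10⁹ J/m²
Δh = αQ/(ρcₚ) = 1.9×10⁻⁴ × 1.167×10⁹ / (1027 × 3950) ≈ 0.054658 m

5.5 cm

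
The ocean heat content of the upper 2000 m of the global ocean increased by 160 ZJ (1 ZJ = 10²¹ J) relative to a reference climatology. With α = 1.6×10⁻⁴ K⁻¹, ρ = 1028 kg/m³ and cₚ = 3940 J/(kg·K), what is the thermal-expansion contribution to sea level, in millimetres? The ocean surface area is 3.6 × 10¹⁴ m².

Per unit area: Q = 160×10²¹ / (3.6×10¹⁴) ≈ 4.444×10⁸ J/m²
Δh = αQ/(ρcₚ) = 1.6×10⁻⁴ × 4.444×10⁸ / (1028 × 3940) ≈ 0.017555 m

about 18 mm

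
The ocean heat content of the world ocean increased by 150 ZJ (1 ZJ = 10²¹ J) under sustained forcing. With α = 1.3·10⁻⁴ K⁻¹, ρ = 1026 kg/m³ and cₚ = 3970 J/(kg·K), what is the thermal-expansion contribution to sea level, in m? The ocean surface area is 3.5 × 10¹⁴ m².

Per unit area: Q = 150×10²¹ / (3.5×10¹⁴) ≈ 4.286×10⁸ J/m²
Δh = αQ/(ρcₚ) = 1.3×10⁻⁴ × 4.286×10⁸ / (1026 × 3970) ≈ 0.013679 m

about 0.0137 m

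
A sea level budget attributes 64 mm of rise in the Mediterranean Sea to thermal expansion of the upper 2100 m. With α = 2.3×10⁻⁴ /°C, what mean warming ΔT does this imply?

ΔT = Δh/(αH) = 0.064 / (2.3×10⁻⁴ × 2100) ≈ 0.1325 °C

0.13 °C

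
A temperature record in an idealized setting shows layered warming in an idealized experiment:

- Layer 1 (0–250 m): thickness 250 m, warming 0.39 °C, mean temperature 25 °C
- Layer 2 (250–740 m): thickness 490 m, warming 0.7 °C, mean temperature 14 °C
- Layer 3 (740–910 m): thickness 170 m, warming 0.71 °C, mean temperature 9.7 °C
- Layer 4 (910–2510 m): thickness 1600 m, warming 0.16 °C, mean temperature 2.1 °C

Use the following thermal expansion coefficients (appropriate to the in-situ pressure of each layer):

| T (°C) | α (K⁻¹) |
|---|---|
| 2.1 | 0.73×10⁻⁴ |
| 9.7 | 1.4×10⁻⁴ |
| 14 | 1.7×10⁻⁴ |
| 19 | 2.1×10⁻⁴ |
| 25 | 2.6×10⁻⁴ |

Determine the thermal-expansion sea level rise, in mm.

119 mm

Layer 1 at 25 °C → α = 2.6×10⁻⁴ K⁻¹
Layer 2 at 14 °C → α = 1.7×10⁻⁴ K⁻¹
Layer 3 at 9.7 °C → α = 1.4×10⁻⁴ K⁻¹
Layer 4 at 2.1 °C → α = 0.73×10⁻⁴ K⁻¹
0–250 m: 250 × 0.39 × 2.6×10⁻⁴ = 0.02535 m
0.7 × 1.7×10⁻⁴ × 490 = 0.05831 m
0.71 × 170 × 1.4×10⁻⁴ = 0.016898 m
0.73×10⁻⁴ × 0.16 × 1600 = 0.018688 m
Δh = 0.02535 + 0.05831 + 0.016898 + 0.018688 = 0.119246 m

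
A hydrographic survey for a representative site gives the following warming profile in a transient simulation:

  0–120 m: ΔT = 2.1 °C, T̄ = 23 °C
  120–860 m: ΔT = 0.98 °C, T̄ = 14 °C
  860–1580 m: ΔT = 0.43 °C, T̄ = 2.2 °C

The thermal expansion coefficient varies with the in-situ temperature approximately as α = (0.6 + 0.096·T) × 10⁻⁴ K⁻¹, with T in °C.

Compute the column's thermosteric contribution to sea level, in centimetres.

Δh = 24 cm

Layer 1: α = (0.6 + 0.096×23)×10⁻⁴ = 2.808×10⁻⁴ K⁻¹
Layer 2: α = (0.6 + 0.096×14)×10⁻⁴ = 1.944×10⁻⁴ K⁻¹
Layer 3: α = (0.6 + 0.096×2.2)×10⁻⁴ = 0.8112×10⁻⁴ K⁻¹
0–120 m: 2.808×10⁻⁴ × 120 × 2.1 = 0.0707616 m
Layer 2: 740 × 1.944×10⁻⁴ × 0.98 = 0.14097888 m
860–1580 m: 0.8112×10⁻⁴ × 0.43 × 720 = 0.025114752 m
Δh = 0.0707616 + 0.14097888 + 0.025114752 = 0.236855232 m ≈ 24 cm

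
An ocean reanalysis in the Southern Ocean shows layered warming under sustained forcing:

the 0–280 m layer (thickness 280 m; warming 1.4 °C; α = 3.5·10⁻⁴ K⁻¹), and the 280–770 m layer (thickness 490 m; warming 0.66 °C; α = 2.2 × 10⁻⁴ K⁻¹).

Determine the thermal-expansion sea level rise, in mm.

280 × 1.4 × 3.5×10⁻⁴ = 0.13720 m
280–770 m: 0.66 × 2.2×10⁻⁴ × 490 = 0.071148 m
Δh = 0.13720 + 0.071148 = 0.208348 m

Δh ≈ 210 mm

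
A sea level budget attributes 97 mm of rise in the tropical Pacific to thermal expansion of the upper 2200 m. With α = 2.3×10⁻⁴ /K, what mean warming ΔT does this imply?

ΔT = Δh/(αH) = 0.097 / (2.3×10⁻⁴ × 2200) ≈ 0.1917 °C

ΔT ≈ 0.192 °C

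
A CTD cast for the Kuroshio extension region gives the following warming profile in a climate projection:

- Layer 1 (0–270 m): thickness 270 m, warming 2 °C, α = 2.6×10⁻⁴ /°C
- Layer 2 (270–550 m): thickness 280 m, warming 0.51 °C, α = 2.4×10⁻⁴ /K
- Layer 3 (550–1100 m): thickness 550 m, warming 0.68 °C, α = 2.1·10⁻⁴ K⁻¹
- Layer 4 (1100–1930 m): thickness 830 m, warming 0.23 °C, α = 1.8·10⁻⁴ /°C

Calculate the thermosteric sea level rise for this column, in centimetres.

Layer 1: 2.6×10⁻⁴ × 2 × 270 = 0.14040 m
Layer 2: 280 × 0.51 × 2.4×10⁻⁴ = 0.034272 m
Layer 3: 2.1×10⁻⁴ × 0.68 × 550 = 0.07854 m
Layer 4: 1.8×10⁻⁴ × 830 × 0.23 = 0.034362 m
Δh = 0.14040 + 0.034272 + 0.07854 + 0.034362 = 0.287574 m

Δh ≈ 29 cm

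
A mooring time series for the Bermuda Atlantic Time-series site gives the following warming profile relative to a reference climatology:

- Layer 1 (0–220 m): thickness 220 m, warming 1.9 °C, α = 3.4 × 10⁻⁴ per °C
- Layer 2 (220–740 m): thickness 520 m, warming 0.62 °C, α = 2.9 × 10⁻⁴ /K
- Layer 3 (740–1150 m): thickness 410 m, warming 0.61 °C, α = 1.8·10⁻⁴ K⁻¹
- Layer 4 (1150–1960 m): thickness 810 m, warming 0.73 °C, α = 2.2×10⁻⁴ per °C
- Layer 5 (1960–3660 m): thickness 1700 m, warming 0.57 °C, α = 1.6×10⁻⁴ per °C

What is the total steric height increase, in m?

0.566 m

Layer 1: 3.4×10⁻⁴ × 1.9 × 220 = 0.14212 m
220–740 m: 0.62 × 520 × 2.9×10⁻⁴ = 0.093496 m
Layer 3: 410 × 1.8×10⁻⁴ × 0.61 = 0.045018 m
Layer 4: 810 × 2.2×10⁻⁴ × 0.73 = 0.130086 m
Layer 5: 1700 × 0.57 × 1.6×10⁻⁴ = 0.15504 m
Δh = 0.14212 + 0.093496 + 0.045018 + 0.130086 + 0.15504 = 0.56576 m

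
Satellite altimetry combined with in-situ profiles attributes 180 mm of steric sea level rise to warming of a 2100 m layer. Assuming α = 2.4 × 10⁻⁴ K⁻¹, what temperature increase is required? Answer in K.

0.357 K

ΔT = Δh/(αH) = 0.18 / (2.4×10⁻⁴ × 2100) ≈ 0.3571 K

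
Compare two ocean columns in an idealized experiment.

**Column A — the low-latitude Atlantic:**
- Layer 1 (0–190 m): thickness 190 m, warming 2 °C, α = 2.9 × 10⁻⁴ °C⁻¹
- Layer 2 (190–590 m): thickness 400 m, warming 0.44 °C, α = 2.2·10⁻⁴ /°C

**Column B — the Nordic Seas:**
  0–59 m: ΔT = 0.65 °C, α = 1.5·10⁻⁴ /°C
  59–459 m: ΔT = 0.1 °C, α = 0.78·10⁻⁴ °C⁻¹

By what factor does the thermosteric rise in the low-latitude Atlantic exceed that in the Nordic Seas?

a factor of 17

A 190 × 2 × 2.9×10⁻⁴ = 0.11020 m
A 400 × 2.2×10⁻⁴ × 0.44 = 0.03872 m
A total: 0.14892 m
B 0–59 m: 59 × 1.5×10⁻⁴ × 0.65 = 0.0057525 m
B Layer 2: 400 × 0.78×10⁻⁴ × 0.1 = 0.00312 m
B total: 0.0088725 m
Ratio: 0.14892 / 0.0088725 ≈ 16.78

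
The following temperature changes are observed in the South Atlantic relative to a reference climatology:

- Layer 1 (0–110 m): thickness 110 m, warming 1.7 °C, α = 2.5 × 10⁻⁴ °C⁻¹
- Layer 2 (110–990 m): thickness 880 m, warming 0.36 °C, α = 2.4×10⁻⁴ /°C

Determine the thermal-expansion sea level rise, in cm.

12.3 cm of thermosteric rise

Layer 1: 1.7 × 110 × 2.5×10⁻⁴ = 0.04675 m
110–990 m: 2.4×10⁻⁴ × 0.36 × 880 = 0.076032 m
Δh = 0.04675 + 0.076032 = 0.122782 m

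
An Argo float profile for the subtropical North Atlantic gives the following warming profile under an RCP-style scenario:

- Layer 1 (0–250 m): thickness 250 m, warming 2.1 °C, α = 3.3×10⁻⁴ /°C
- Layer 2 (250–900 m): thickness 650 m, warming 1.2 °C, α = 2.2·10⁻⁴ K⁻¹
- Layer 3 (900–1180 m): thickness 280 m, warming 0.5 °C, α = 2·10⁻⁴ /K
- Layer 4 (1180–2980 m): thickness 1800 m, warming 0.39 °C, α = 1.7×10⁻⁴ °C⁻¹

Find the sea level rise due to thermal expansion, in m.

Layer 1: 250 × 3.3×10⁻⁴ × 2.1 = 0.17325 m
Layer 2: 650 × 1.2 × 2.2×10⁻⁴ = 0.17160 m
900–1180 m: 0.5 × 280 × 2×10⁻⁴ = 0.02800 m
1180–2980 m: 1.7×10⁻⁴ × 0.39 × 1800 = 0.11934 m
Δh = 0.17325 + 0.17160 + 0.02800 + 0.11934 = 0.49219 m ≈ 0.492 m

0.492 m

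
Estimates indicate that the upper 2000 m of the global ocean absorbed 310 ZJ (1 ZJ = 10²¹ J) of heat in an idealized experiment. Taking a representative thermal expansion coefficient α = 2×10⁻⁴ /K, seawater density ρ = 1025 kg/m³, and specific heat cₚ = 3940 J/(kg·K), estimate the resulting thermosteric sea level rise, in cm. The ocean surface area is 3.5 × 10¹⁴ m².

Δh = 4.4 cm

Per unit area: Q = 310×10²¹ / (3.5×10¹⁴) ≈ 8.857×10⁸ J/m²
Δh = αQ/(ρcₚ) = 2×10⁻⁴ × 8.857×10⁸ / (1025 × 3940) ≈ 0.043863 m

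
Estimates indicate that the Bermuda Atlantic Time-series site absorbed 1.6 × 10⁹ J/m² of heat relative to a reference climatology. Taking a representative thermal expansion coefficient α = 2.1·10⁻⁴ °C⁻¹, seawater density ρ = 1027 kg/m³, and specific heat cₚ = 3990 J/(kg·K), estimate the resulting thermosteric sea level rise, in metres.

Δh = αQ/(ρcₚ) = 2.1×10⁻⁴ × 1.6×10⁹ / (1027 × 3990) ≈ 0.081997 m

Δh ≈ 0.082 m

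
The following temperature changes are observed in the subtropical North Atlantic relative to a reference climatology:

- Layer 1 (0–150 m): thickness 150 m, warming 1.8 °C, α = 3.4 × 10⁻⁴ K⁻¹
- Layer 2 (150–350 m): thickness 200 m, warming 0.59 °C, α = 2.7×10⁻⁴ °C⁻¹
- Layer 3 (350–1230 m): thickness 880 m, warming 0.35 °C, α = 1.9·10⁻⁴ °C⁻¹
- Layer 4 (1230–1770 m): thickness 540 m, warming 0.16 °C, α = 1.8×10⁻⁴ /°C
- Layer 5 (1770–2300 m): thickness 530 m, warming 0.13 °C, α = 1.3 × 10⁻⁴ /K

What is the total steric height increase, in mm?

about 210 mm

Layer 1: 3.4×10⁻⁴ × 150 × 1.8 = 0.09180 m
Layer 2: 0.59 × 2.7×10⁻⁴ × 200 = 0.03186 m
350–1230 m: 880 × 1.9×10⁻⁴ × 0.35 = 0.05852 m
0.16 × 1.8×10⁻⁴ × 540 = 0.015552 m
1.3×10⁻⁴ × 0.13 × 530 = 0.008957 m
Δh = 0.09180 + 0.03186 + 0.05852 + 0.015552 + 0.008957 = 0.206689 m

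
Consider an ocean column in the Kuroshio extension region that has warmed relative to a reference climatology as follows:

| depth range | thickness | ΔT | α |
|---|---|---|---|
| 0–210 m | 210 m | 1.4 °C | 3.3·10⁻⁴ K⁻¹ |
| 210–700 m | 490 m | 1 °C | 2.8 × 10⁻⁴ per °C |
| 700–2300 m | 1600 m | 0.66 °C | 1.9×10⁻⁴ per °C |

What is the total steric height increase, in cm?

Layer 1: 3.3×10⁻⁴ × 1.4 × 210 = 0.09702 m
490 × 1 × 2.8×10⁻⁴ = 0.13720 m
Layer 3: 1.9×10⁻⁴ × 0.66 × 1600 = 0.20064 m
Δh = 0.09702 + 0.13720 + 0.20064 = 0.43486 m ≈ 43.5 cm

43.5 cm of thermosteric rise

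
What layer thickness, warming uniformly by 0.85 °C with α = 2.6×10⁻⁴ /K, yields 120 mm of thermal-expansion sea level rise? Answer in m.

H = Δh/(αΔT) = 0.12 / (2.6×10⁻⁴ × 0.85) ≈ 543.0 m

H ≈ 543 m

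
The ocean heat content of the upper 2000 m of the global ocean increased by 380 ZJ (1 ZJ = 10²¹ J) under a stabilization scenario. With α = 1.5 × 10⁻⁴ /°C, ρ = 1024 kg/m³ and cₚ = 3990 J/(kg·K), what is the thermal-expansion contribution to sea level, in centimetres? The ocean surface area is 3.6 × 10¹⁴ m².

Δh = 3.88 cm

Per unit area: Q = 380×10²¹ / (3.6×10¹⁴) ≈ 1.056×10⁹ J/m²
Δh = αQ/(ρcₚ) = 1.5×10⁻⁴ × 1.056×10⁹ / (1024 × 3990) ≈ 0.038769 m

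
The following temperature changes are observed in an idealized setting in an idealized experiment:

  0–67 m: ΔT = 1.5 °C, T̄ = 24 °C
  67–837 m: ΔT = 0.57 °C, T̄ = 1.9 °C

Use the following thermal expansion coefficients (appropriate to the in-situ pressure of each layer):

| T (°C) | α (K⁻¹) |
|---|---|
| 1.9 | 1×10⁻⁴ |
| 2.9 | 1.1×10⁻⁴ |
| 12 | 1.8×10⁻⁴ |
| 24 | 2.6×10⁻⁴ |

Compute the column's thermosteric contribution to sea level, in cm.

about 7.00 cm

Layer 1 at 24 °C → α = 2.6×10⁻⁴ K⁻¹
Layer 2 at 1.9 °C → α = 1×10⁻⁴ K⁻¹
2.6×10⁻⁴ × 1.5 × 67 = 0.02613 m
Layer 2: 1×10⁻⁴ × 770 × 0.57 = 0.04389 m
Δh = 0.02613 + 0.04389 = 0.07002 m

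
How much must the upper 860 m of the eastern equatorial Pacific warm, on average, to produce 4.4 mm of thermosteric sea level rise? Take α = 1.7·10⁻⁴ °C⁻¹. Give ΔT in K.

ΔT = Δh/(αH) = 0.0044 / (1.7×10⁻⁴ × 860) ≈ 0.03010 K

0.0301 K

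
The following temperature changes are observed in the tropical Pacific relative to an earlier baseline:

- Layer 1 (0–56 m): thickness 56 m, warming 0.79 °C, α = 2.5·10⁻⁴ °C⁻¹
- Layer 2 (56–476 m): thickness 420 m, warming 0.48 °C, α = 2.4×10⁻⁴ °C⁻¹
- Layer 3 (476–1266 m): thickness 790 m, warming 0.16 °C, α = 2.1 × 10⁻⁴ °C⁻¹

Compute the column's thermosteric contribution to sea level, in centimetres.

Δh = 8.60 cm

Layer 1: 56 × 2.5×10⁻⁴ × 0.79 = 0.01106 m
420 × 0.48 × 2.4×10⁻⁴ = 0.048384 m
476–1266 m: 790 × 2.1×10⁻⁴ × 0.16 = 0.026544 m
Δh = 0.01106 + 0.048384 + 0.026544 = 0.085988 m ≈ 8.60 cm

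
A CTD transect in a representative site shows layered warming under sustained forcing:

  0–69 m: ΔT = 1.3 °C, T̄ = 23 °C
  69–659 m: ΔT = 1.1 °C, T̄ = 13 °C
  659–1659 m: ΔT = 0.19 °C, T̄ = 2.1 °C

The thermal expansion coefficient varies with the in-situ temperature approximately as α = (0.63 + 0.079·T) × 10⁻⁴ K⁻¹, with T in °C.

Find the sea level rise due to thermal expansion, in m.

about 0.145 m

Layer 1: α = (0.63 + 0.079×23)×10⁻⁴ = 2.447×10⁻⁴ K⁻¹
Layer 2: α = (0.63 + 0.079×13)×10⁻⁴ = 1.657×10⁻⁴ K⁻¹
Layer 3: α = (0.63 + 0.079×2.1)×10⁻⁴ = 0.7959×10⁻⁴ K⁻¹
Layer 1: 1.3 × 69 × 2.447×10⁻⁴ = 0.02194959 m
1.657×10⁻⁴ × 590 × 1.1 = 0.1075393 m
0.7959×10⁻⁴ × 1000 × 0.19 = 0.0151221 m
Δh = 0.02194959 + 0.1075393 + 0.0151221 = 0.14461099 m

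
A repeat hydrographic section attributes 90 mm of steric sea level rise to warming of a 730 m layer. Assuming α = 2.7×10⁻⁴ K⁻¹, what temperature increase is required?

about 0.46 K

ΔT = Δh/(αH) = 0.09 / (2.7×10⁻⁴ × 730) ≈ 0.4566 K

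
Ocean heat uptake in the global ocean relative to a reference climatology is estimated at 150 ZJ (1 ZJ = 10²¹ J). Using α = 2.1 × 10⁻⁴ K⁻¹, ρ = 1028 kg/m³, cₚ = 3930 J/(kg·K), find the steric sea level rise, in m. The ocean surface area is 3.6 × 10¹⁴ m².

Δh = 0.0217 m

Per unit area: Q = 150×10²¹ / (3.6×10¹⁴) ≈ 4.167×10⁸ J/m²
Δh = αQ/(ρcₚ) = 2.1×10⁻⁴ × 4.167×10⁸ / (1028 × 3930) ≈ 0.02166 m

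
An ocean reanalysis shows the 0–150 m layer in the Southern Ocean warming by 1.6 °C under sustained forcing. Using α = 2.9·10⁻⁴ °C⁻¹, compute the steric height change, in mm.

70 mm of thermosteric rise

Δh = αΔT·H = 2.9×10⁻⁴ × 1.6 × 150 = 0.06960 m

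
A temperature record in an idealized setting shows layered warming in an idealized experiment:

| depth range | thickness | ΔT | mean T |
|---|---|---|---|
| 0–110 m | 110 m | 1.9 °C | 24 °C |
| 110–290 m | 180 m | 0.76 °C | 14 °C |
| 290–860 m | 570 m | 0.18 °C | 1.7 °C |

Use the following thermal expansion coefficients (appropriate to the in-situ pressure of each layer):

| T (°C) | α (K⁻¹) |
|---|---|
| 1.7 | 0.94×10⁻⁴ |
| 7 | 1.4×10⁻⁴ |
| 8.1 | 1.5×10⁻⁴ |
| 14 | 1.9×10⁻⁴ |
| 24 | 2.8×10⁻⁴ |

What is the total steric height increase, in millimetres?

Layer 1 at 24 °C → α = 2.8×10⁻⁴ K⁻¹
Layer 2 at 14 °C → α = 1.9×10⁻⁴ K⁻¹
Layer 3 at 1.7 °C → α = 0.94×10⁻⁴ K⁻¹
0–110 m: 2.8×10⁻⁴ × 1.9 × 110 = 0.05852 m
110–290 m: 180 × 1.9×10⁻⁴ × 0.76 = 0.025992 m
0.18 × 570 × 0.94×10⁻⁴ = 0.0096444 m
Δh = 0.05852 + 0.025992 + 0.0096444 = 0.0941564 m

Δh ≈ 94.2 mm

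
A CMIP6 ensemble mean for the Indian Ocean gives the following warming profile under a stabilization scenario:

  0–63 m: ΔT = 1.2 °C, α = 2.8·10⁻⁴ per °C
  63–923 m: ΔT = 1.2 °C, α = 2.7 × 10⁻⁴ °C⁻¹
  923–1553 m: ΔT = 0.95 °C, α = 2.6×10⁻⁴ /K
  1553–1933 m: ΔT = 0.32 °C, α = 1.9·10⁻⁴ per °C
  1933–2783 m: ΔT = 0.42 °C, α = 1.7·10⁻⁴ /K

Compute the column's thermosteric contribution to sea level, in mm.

0–63 m: 2.8×10⁻⁴ × 63 × 1.2 = 0.021168 m
Layer 2: 2.7×10⁻⁴ × 1.2 × 860 = 0.27864 m
630 × 2.6×10⁻⁴ × 0.95 = 0.15561 m
1.9×10⁻⁴ × 0.32 × 380 = 0.023104 m
Layer 5: 0.42 × 1.7×10⁻⁴ × 850 = 0.06069 m
Δh = 0.021168 + 0.27864 + 0.15561 + 0.023104 + 0.06069 = 0.539212 m ≈ 539 mm

539 mm of thermosteric rise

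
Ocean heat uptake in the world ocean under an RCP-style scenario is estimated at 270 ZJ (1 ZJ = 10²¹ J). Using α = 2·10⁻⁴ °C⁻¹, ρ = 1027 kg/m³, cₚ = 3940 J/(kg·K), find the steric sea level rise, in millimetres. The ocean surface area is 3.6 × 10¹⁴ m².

Per unit area: Q = 270×10²¹ / (3.6×10¹⁴) = 7.5×10⁸ J/m²
Δh = αQ/(ρcₚ) = 2×10⁻⁴ × 7.5×10⁸ / (1027 × 3940) ≈ 0.03707 m

37 mm of thermosteric rise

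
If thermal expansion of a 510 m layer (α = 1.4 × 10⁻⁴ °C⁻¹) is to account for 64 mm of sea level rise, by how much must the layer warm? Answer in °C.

0.896 °C

ΔT = Δh/(αH) = 0.064 / (1.4×10⁻⁴ × 510) ≈ 0.8964 °C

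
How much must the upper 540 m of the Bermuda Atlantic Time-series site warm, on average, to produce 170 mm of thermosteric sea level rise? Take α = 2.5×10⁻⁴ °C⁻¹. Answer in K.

about 1.3 K

ΔT = Δh/(αH) = 0.17 / (2.5×10⁻⁴ × 540) ≈ 1.259 K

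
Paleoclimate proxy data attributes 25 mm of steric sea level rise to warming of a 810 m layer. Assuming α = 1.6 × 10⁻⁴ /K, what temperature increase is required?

ΔT ≈ 0.193 °C

ΔT = Δh/(αH) = 0.025 / (1.6×10⁻⁴ × 810) ≈ 0.1929 °C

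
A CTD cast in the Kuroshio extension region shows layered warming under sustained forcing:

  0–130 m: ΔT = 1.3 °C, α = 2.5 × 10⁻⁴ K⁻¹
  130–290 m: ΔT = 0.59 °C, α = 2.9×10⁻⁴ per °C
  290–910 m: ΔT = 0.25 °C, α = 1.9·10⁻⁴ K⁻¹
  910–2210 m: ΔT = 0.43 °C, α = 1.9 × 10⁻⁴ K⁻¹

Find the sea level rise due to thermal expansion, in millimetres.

205 mm of thermosteric rise

1.3 × 2.5×10⁻⁴ × 130 = 0.04225 m
130–290 m: 0.59 × 2.9×10⁻⁴ × 160 = 0.027376 m
Layer 3: 0.25 × 620 × 1.9×10⁻⁴ = 0.02945 m
1.9×10⁻⁴ × 1300 × 0.43 = 0.10621 m
Δh = 0.04225 + 0.027376 + 0.02945 + 0.10621 = 0.205286 m ≈ 205 mm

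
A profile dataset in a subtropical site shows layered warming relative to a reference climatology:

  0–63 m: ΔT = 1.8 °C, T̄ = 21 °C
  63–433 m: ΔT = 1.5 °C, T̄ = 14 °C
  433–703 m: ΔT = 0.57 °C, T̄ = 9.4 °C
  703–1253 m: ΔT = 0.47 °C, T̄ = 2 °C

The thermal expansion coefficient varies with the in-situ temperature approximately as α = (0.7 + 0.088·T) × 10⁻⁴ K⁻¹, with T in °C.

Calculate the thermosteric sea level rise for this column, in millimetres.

Layer 1: α = (0.7 + 0.088×21)×10⁻⁴ = 2.548×10⁻⁴ K⁻¹
Layer 2: α = (0.7 + 0.088×14)×10⁻⁴ = 1.932×10⁻⁴ K⁻¹
Layer 3: α = (0.7 + 0.088×9.4)×10⁻⁴ = 1.5272×10⁻⁴ K⁻¹
Layer 4: α = (0.7 + 0.088×2)×10⁻⁴ = 0.876×10⁻⁴ K⁻¹
Layer 1: 63 × 2.548×10⁻⁴ × 1.8 = 0.02889432 m
63–433 m: 370 × 1.932×10⁻⁴ × 1.5 = 0.107226 m
433–703 m: 0.57 × 270 × 1.5272×10⁻⁴ = 0.023503608 m
Layer 4: 550 × 0.47 × 0.876×10⁻⁴ = 0.0226446 m
Δh = 0.02889432 + 0.107226 + 0.023503608 + 0.0226446 = 0.182268528 m ≈ 182 mm

Δh = 182 mm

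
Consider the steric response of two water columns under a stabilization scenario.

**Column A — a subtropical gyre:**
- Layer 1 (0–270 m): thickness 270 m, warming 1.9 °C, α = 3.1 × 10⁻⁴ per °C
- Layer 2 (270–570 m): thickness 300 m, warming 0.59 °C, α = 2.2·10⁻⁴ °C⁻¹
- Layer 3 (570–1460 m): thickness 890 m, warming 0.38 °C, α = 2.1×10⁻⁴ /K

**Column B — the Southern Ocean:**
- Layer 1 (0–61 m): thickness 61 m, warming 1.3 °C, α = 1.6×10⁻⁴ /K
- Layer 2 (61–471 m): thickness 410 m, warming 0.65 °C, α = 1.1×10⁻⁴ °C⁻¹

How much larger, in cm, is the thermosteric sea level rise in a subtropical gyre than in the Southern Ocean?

Δh_A − Δh_B ≈ 23 cm

A 0–270 m: 1.9 × 270 × 3.1×10⁻⁴ = 0.15903 m
A 2.2×10⁻⁴ × 300 × 0.59 = 0.03894 m
A Layer 3: 2.1×10⁻⁴ × 0.38 × 890 = 0.071022 m
A total: 0.268992 m
B Layer 1: 1.3 × 1.6×10⁻⁴ × 61 = 0.012688 m
B Layer 2: 410 × 0.65 × 1.1×10⁻⁴ = 0.029315 m
B total: 0.042003 m
Difference: 0.268992 − 0.042003 = 0.226989 m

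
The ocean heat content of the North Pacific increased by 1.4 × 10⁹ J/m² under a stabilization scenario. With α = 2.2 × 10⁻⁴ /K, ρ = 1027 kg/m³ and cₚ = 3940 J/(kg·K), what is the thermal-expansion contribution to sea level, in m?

0.0761 m

Δh = αQ/(ρcₚ) = 2.2×10⁻⁴ × 1.4×10⁹ / (1027 × 3940) ≈ 0.076117 m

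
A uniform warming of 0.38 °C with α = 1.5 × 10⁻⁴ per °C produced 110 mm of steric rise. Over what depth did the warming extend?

H = Δh/(αΔT) = 0.11 / (1.5×10⁻⁴ × 0.38) ≈ 1930 m

1900 m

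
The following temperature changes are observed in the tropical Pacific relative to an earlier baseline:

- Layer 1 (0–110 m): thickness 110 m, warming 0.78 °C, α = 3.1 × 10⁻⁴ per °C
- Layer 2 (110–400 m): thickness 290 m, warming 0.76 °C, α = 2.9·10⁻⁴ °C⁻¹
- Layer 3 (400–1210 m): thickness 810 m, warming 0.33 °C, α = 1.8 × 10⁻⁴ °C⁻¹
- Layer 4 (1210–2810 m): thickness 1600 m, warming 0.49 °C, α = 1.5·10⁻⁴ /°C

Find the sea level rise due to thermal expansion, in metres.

0–110 m: 110 × 3.1×10⁻⁴ × 0.78 = 0.026598 m
Layer 2: 2.9×10⁻⁴ × 0.76 × 290 = 0.063916 m
0.33 × 810 × 1.8×10⁻⁴ = 0.048114 m
Layer 4: 1.5×10⁻⁴ × 0.49 × 1600 = 0.11760 m
Δh = 0.026598 + 0.063916 + 0.048114 + 0.11760 = 0.256228 m ≈ 0.256 m

0.256 m of thermosteric rise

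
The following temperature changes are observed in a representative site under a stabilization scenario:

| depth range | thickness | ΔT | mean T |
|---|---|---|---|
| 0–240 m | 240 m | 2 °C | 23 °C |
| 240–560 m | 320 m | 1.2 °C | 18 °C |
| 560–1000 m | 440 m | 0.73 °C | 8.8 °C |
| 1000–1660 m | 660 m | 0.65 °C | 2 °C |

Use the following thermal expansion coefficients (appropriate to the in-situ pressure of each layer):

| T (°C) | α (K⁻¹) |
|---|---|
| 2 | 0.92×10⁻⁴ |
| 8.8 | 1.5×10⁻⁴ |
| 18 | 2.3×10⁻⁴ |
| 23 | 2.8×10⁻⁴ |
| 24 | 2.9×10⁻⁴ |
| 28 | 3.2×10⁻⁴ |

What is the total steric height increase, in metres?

Δh ≈ 0.31 m

Layer 1 at 23 °C → α = 2.8×10⁻⁴ K⁻¹
Layer 2 at 18 °C → α = 2.3×10⁻⁴ K⁻¹
Layer 3 at 8.8 °C → α = 1.5×10⁻⁴ K⁻¹
Layer 4 at 2 °C → α = 0.92×10⁻⁴ K⁻¹
240 × 2.8×10⁻⁴ × 2 = 0.13440 m
Layer 2: 2.3×10⁻⁴ × 1.2 × 320 = 0.08832 m
Layer 3: 0.73 × 1.5×10⁻⁴ × 440 = 0.04818 m
0.65 × 660 × 0.92×10⁻⁴ = 0.039468 m
Δh = 0.13440 + 0.08832 + 0.04818 + 0.039468 = 0.310368 m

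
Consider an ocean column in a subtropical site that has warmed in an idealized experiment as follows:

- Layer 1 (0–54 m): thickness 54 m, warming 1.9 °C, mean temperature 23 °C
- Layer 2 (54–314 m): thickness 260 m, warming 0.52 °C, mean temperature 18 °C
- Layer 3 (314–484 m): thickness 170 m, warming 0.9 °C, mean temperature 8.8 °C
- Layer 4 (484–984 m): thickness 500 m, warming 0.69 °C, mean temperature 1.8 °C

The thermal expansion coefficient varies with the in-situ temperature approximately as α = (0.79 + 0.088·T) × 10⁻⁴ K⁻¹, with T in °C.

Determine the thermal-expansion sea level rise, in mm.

Layer 1: α = (0.79 + 0.088×23)×10⁻⁴ = 2.814×10⁻⁴ K⁻¹
Layer 2: α = (0.79 + 0.088×18)×10⁻⁴ = 2.374×10⁻⁴ K⁻¹
Layer 3: α = (0.79 + 0.088×8.8)×10⁻⁴ = 1.5644×10⁻⁴ K⁻¹
Layer 4: α = (0.79 + 0.088×1.8)×10⁻⁴ = 0.9484×10⁻⁴ K⁻¹
Layer 1: 54 × 1.9 × 2.814×10⁻⁴ = 0.02887164 m
54–314 m: 0.52 × 2.374×10⁻⁴ × 260 = 0.03209648 m
314–484 m: 0.9 × 1.5644×10⁻⁴ × 170 = 0.02393532 m
0.69 × 0.9484×10⁻⁴ × 500 = 0.0327198 m
Δh = 0.02887164 + 0.03209648 + 0.02393532 + 0.0327198 = 0.11762324 m

120 mm of thermosteric rise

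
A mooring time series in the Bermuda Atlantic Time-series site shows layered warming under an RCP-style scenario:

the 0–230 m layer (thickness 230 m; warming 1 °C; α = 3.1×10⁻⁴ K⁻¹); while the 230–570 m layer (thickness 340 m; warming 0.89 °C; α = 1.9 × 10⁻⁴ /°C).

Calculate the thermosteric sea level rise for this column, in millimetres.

130 mm of thermosteric rise

Layer 1: 1 × 3.1×10⁻⁴ × 230 = 0.07130 m
1.9×10⁻⁴ × 340 × 0.89 = 0.057494 m
Δh = 0.07130 + 0.057494 = 0.128794 m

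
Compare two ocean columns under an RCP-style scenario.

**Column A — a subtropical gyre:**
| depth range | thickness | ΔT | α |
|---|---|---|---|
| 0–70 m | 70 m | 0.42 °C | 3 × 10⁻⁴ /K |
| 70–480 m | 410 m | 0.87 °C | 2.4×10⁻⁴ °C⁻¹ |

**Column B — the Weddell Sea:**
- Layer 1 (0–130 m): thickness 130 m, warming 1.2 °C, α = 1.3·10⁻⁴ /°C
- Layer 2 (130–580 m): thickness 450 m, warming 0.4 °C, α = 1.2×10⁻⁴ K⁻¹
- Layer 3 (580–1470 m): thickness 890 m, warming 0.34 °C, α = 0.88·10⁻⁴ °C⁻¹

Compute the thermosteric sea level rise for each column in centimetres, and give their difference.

A 0–70 m: 70 × 3×10⁻⁴ × 0.42 = 0.00882 m
A Layer 2: 2.4×10⁻⁴ × 0.87 × 410 = 0.085608 m
A total: 0.094428 m
B Layer 1: 130 × 1.3×10⁻⁴ × 1.2 = 0.02028 m
B 1.2×10⁻⁴ × 450 × 0.4 = 0.02160 m
B Layer 3: 0.88×10⁻⁴ × 890 × 0.34 = 0.0266288 m
B total: 0.0685088 m
Difference: 0.094428 − 0.0685088 = 0.0259192 m

Δh_A ≈ 9.44 cm, Δh_B ≈ 6.85 cm; difference ≈ 2.59 cm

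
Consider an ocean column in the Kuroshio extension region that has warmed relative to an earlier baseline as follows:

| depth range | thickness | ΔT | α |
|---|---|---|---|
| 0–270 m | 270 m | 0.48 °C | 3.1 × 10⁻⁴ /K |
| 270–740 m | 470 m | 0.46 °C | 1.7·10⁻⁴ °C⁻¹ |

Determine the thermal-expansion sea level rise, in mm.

76.9 mm

0–270 m: 270 × 3.1×10⁻⁴ × 0.48 = 0.040176 m
0.46 × 1.7×10⁻⁴ × 470 = 0.036754 m
Δh = 0.040176 + 0.036754 = 0.07693 m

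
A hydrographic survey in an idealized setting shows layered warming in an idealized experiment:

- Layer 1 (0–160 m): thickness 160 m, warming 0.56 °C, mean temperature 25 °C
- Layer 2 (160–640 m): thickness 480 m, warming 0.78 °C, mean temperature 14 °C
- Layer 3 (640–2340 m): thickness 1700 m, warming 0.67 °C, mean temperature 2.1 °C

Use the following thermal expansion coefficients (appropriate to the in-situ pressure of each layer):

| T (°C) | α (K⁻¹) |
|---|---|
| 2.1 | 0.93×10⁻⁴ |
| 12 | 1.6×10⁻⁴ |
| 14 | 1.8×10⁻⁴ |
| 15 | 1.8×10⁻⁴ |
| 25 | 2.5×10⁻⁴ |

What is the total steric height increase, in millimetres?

196 mm of thermosteric rise

Layer 1 at 25 °C → α = 2.5×10⁻⁴ K⁻¹
Layer 2 at 14 °C → α = 1.8×10⁻⁴ K⁻¹
Layer 3 at 2.1 °C → α = 0.93×10⁻⁴ K⁻¹
Layer 1: 2.5×10⁻⁴ × 160 × 0.56 = 0.02240 m
480 × 1.8×10⁻⁴ × 0.78 = 0.067392 m
640–2340 m: 1700 × 0.67 × 0.93×10⁻⁴ = 0.105927 m
Δh = 0.02240 + 0.067392 + 0.105927 = 0.195719 m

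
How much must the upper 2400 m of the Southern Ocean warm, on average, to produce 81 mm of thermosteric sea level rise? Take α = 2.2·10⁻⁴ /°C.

0.153 K

ΔT = Δh/(αH) = 0.081 / (2.2×10⁻⁴ × 2400) ≈ 0.1534 K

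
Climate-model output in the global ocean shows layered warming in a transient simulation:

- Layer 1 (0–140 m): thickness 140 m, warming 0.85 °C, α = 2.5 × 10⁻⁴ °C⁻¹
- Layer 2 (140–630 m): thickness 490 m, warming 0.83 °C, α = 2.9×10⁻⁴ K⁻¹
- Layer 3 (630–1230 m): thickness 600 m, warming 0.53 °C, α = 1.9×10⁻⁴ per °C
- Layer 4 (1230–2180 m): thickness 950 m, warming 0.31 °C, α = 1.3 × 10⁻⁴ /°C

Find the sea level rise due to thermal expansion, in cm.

0.85 × 2.5×10⁻⁴ × 140 = 0.02975 m
2.9×10⁻⁴ × 490 × 0.83 = 0.117943 m
Layer 3: 600 × 0.53 × 1.9×10⁻⁴ = 0.06042 m
Layer 4: 1.3×10⁻⁴ × 950 × 0.31 = 0.038285 m
Δh = 0.02975 + 0.117943 + 0.06042 + 0.038285 = 0.246398 m ≈ 24.6 cm

Δh = 24.6 cm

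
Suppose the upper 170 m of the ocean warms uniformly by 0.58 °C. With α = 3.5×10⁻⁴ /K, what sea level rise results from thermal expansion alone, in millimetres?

Δh = αΔT·H = 3.5×10⁻⁴ × 0.58 × 170 = 0.03451 m

about 34.5 mm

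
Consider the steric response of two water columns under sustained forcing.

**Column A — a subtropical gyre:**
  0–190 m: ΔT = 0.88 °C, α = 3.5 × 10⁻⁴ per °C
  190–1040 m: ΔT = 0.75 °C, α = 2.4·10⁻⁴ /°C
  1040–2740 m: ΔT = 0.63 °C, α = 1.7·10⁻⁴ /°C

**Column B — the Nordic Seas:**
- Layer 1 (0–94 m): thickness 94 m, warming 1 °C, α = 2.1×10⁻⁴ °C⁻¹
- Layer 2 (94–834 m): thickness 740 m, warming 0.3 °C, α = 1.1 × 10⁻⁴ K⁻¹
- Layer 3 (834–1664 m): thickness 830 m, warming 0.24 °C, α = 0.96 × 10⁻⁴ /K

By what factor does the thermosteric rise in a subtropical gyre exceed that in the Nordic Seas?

A 0–190 m: 0.88 × 3.5×10⁻⁴ × 190 = 0.05852 m
A 0.75 × 850 × 2.4×10⁻⁴ = 0.15300 m
A 1040–2740 m: 0.63 × 1700 × 1.7×10⁻⁴ = 0.18207 m
A total: 0.39359 m
B Layer 1: 1 × 94 × 2.1×10⁻⁴ = 0.01974 m
B Layer 2: 0.3 × 740 × 1.1×10⁻⁴ = 0.02442 m
B 834–1664 m: 0.96×10⁻⁴ × 0.24 × 830 = 0.0191232 m
B total: 0.0632832 m
Ratio: 0.39359 / 0.0632832 ≈ 6.220

6.2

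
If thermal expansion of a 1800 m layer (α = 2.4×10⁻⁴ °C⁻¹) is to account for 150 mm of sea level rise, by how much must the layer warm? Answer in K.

ΔT ≈ 0.347 K

ΔT = Δh/(αH) = 0.15 / (2.4×10⁻⁴ × 1800) ≈ 0.3472 K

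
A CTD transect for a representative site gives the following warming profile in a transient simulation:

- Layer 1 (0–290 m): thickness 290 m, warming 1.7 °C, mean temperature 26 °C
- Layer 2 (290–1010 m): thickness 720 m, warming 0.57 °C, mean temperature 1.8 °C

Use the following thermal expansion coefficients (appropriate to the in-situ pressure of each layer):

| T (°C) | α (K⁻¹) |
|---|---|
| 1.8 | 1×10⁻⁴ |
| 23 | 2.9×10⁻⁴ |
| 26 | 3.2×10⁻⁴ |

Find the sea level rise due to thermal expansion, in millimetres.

200 mm of thermosteric rise

Layer 1 at 26 °C → α = 3.2×10⁻⁴ K⁻¹
Layer 2 at 1.8 °C → α = 1×10⁻⁴ K⁻¹
0–290 m: 1.7 × 3.2×10⁻⁴ × 290 = 0.15776 m
Layer 2: 0.57 × 1×10⁻⁴ × 720 = 0.04104 m
Δh = 0.15776 + 0.04104 = 0.19880 m ≈ 200 mm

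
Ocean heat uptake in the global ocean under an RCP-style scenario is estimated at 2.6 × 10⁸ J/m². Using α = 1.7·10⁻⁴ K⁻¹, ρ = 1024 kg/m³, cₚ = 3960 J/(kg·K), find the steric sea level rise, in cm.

Δh = αQ/(ρcₚ) = 1.7×10⁻⁴ × 2.6×10⁸ / (1024 × 3960) ≈ 0.01090 m

1.09 cm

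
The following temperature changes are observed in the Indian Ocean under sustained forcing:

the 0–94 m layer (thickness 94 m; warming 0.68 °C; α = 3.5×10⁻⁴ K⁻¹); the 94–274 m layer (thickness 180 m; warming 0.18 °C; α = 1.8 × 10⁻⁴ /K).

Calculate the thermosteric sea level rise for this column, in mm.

94 × 3.5×10⁻⁴ × 0.68 = 0.022372 m
0.18 × 180 × 1.8×10⁻⁴ = 0.005832 m
Δh = 0.022372 + 0.005832 = 0.028204 m

28.2 mm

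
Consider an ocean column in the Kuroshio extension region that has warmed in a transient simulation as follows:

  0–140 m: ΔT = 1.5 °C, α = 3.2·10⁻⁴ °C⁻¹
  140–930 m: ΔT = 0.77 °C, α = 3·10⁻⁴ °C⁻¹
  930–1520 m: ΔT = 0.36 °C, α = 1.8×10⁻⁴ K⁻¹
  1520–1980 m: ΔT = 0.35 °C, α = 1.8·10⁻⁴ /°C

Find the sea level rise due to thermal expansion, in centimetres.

1.5 × 140 × 3.2×10⁻⁴ = 0.06720 m
Layer 2: 3×10⁻⁴ × 790 × 0.77 = 0.18249 m
590 × 0.36 × 1.8×10⁻⁴ = 0.038232 m
1520–1980 m: 460 × 1.8×10⁻⁴ × 0.35 = 0.02898 m
Δh = 0.06720 + 0.18249 + 0.038232 + 0.02898 = 0.316902 m ≈ 32 cm

about 32 cm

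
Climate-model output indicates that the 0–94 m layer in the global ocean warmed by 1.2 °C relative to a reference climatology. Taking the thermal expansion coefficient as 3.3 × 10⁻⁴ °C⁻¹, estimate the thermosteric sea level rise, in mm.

Δh = αΔT·H = 3.3×10⁻⁴ × 1.2 × 94 = 0.037224 m

37.2 mm of thermosteric rise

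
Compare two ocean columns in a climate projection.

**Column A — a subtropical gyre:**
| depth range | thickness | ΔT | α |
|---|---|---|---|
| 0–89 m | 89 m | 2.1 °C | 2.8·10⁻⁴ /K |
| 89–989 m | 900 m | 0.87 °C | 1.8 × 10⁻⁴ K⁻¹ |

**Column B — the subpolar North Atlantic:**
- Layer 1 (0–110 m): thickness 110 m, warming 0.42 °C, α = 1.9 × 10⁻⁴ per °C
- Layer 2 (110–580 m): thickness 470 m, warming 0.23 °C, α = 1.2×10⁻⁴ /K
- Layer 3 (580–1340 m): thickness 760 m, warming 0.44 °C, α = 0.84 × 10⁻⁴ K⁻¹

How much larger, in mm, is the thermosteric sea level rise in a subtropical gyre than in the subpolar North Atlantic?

A 2.1 × 89 × 2.8×10⁻⁴ = 0.052332 m
A 0.87 × 1.8×10⁻⁴ × 900 = 0.14094 m
A total: 0.193272 m
B 0–110 m: 110 × 1.9×10⁻⁴ × 0.42 = 0.008778 m
B 110–580 m: 470 × 1.2×10⁻⁴ × 0.23 = 0.012972 m
B Layer 3: 0.84×10⁻⁴ × 0.44 × 760 = 0.0280896 m
B total: 0.0498396 m
Difference: 0.193272 − 0.0498396 = 0.1434324 m

Δh_A − Δh_B ≈ 140 mm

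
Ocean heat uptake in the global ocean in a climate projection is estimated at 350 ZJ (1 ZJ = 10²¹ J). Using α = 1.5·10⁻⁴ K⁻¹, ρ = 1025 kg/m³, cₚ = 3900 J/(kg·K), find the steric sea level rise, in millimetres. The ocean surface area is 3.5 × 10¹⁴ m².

Per unit area: Q = 350×10²¹ / (3.5×10¹⁴) = 1×10⁹ J/m²
Δh = αQ/(ρcₚ) = 1.5×10⁻⁴ × 1×10⁹ / (1025 × 3900) ≈ 0.037523 m

38 mm of thermosteric rise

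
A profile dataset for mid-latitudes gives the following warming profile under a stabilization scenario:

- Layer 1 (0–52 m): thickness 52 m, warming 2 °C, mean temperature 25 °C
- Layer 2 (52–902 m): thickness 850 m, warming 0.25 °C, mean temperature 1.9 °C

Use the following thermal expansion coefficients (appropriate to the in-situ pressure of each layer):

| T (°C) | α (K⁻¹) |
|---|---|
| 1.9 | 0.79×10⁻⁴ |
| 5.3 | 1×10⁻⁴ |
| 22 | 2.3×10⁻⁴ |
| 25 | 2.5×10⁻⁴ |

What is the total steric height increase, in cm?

Layer 1 at 25 °C → α = 2.5×10⁻⁴ K⁻¹
Layer 2 at 1.9 °C → α = 0.79×10⁻⁴ K⁻¹
2.5×10⁻⁴ × 52 × 2 = 0.02600 m
0.25 × 850 × 0.79×10⁻⁴ = 0.0167875 m
Δh = 0.02600 + 0.0167875 = 0.0427875 m

about 4.28 cm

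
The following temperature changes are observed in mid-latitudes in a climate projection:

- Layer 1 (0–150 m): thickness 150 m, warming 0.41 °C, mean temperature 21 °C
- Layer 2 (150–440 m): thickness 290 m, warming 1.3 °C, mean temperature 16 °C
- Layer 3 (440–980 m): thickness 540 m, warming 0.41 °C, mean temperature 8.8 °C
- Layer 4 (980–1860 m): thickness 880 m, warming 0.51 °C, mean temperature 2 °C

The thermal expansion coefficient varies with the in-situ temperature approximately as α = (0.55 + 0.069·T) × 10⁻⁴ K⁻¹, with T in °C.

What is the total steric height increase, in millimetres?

130 mm

Layer 1: α = (0.55 + 0.069×21)×10⁻⁴ = 1.999×10⁻⁴ K⁻¹
Layer 2: α = (0.55 + 0.069×16)×10⁻⁴ = 1.654×10⁻⁴ K⁻¹
Layer 3: α = (0.55 + 0.069×8.8)×10⁻⁴ = 1.1572×10⁻⁴ K⁻¹
Layer 4: α = (0.55 + 0.069×2)×10⁻⁴ = 0.688×10⁻⁴ K⁻¹
0–150 m: 150 × 0.41 × 1.999×10⁻⁴ = 0.01229385 m
290 × 1.3 × 1.654×10⁻⁴ = 0.0623558 m
440–980 m: 540 × 1.1572×10⁻⁴ × 0.41 = 0.025620408 m
980–1860 m: 880 × 0.688×10⁻⁴ × 0.51 = 0.03087744 m
Δh = 0.01229385 + 0.0623558 + 0.025620408 + 0.03087744 = 0.131147498 m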